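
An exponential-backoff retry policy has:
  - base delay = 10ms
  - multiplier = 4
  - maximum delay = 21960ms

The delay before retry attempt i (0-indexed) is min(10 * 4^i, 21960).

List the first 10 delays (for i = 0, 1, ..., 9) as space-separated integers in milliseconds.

Computing each delay:
  i=0: min(10*4^0, 21960) = 10
  i=1: min(10*4^1, 21960) = 40
  i=2: min(10*4^2, 21960) = 160
  i=3: min(10*4^3, 21960) = 640
  i=4: min(10*4^4, 21960) = 2560
  i=5: min(10*4^5, 21960) = 10240
  i=6: min(10*4^6, 21960) = 21960
  i=7: min(10*4^7, 21960) = 21960
  i=8: min(10*4^8, 21960) = 21960
  i=9: min(10*4^9, 21960) = 21960

Answer: 10 40 160 640 2560 10240 21960 21960 21960 21960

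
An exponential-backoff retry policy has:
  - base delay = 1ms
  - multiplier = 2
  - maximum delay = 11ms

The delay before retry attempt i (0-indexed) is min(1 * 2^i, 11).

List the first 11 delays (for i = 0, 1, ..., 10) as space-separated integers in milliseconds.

Answer: 1 2 4 8 11 11 11 11 11 11 11

Derivation:
Computing each delay:
  i=0: min(1*2^0, 11) = 1
  i=1: min(1*2^1, 11) = 2
  i=2: min(1*2^2, 11) = 4
  i=3: min(1*2^3, 11) = 8
  i=4: min(1*2^4, 11) = 11
  i=5: min(1*2^5, 11) = 11
  i=6: min(1*2^6, 11) = 11
  i=7: min(1*2^7, 11) = 11
  i=8: min(1*2^8, 11) = 11
  i=9: min(1*2^9, 11) = 11
  i=10: min(1*2^10, 11) = 11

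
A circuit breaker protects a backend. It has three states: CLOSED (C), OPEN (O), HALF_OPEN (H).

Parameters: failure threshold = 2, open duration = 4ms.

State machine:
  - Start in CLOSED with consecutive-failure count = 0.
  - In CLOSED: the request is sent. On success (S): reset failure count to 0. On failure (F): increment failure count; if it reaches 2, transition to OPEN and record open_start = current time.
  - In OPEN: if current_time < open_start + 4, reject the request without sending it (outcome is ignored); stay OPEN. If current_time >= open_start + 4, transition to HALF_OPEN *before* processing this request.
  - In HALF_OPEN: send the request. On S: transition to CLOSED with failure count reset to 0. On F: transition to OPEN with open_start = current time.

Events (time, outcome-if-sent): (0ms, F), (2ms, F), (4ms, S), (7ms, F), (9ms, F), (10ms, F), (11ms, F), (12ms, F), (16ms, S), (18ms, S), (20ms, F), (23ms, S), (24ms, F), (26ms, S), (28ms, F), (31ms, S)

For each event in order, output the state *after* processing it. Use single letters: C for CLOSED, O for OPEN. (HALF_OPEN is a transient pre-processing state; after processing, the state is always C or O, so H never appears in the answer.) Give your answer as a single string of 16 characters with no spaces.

Answer: COOOOOOOCCCCCCCC

Derivation:
State after each event:
  event#1 t=0ms outcome=F: state=CLOSED
  event#2 t=2ms outcome=F: state=OPEN
  event#3 t=4ms outcome=S: state=OPEN
  event#4 t=7ms outcome=F: state=OPEN
  event#5 t=9ms outcome=F: state=OPEN
  event#6 t=10ms outcome=F: state=OPEN
  event#7 t=11ms outcome=F: state=OPEN
  event#8 t=12ms outcome=F: state=OPEN
  event#9 t=16ms outcome=S: state=CLOSED
  event#10 t=18ms outcome=S: state=CLOSED
  event#11 t=20ms outcome=F: state=CLOSED
  event#12 t=23ms outcome=S: state=CLOSED
  event#13 t=24ms outcome=F: state=CLOSED
  event#14 t=26ms outcome=S: state=CLOSED
  event#15 t=28ms outcome=F: state=CLOSED
  event#16 t=31ms outcome=S: state=CLOSED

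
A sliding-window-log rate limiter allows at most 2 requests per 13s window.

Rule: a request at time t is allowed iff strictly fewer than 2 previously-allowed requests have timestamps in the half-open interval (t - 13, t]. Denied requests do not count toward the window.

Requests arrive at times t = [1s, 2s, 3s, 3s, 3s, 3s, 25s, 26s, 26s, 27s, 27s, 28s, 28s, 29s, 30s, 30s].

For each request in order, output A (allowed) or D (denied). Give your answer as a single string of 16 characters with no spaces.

Answer: AADDDDAADDDDDDDD

Derivation:
Tracking allowed requests in the window:
  req#1 t=1s: ALLOW
  req#2 t=2s: ALLOW
  req#3 t=3s: DENY
  req#4 t=3s: DENY
  req#5 t=3s: DENY
  req#6 t=3s: DENY
  req#7 t=25s: ALLOW
  req#8 t=26s: ALLOW
  req#9 t=26s: DENY
  req#10 t=27s: DENY
  req#11 t=27s: DENY
  req#12 t=28s: DENY
  req#13 t=28s: DENY
  req#14 t=29s: DENY
  req#15 t=30s: DENY
  req#16 t=30s: DENY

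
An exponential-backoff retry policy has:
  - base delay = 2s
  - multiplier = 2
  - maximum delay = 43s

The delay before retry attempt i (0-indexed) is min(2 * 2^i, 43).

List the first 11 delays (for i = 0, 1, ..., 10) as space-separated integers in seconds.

Answer: 2 4 8 16 32 43 43 43 43 43 43

Derivation:
Computing each delay:
  i=0: min(2*2^0, 43) = 2
  i=1: min(2*2^1, 43) = 4
  i=2: min(2*2^2, 43) = 8
  i=3: min(2*2^3, 43) = 16
  i=4: min(2*2^4, 43) = 32
  i=5: min(2*2^5, 43) = 43
  i=6: min(2*2^6, 43) = 43
  i=7: min(2*2^7, 43) = 43
  i=8: min(2*2^8, 43) = 43
  i=9: min(2*2^9, 43) = 43
  i=10: min(2*2^10, 43) = 43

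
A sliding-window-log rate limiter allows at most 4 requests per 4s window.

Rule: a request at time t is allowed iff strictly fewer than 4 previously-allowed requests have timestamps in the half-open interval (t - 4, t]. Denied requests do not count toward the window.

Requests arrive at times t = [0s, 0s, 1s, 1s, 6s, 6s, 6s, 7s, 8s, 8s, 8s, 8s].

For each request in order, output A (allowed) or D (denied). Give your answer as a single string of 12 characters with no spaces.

Answer: AAAAAAAADDDD

Derivation:
Tracking allowed requests in the window:
  req#1 t=0s: ALLOW
  req#2 t=0s: ALLOW
  req#3 t=1s: ALLOW
  req#4 t=1s: ALLOW
  req#5 t=6s: ALLOW
  req#6 t=6s: ALLOW
  req#7 t=6s: ALLOW
  req#8 t=7s: ALLOW
  req#9 t=8s: DENY
  req#10 t=8s: DENY
  req#11 t=8s: DENY
  req#12 t=8s: DENY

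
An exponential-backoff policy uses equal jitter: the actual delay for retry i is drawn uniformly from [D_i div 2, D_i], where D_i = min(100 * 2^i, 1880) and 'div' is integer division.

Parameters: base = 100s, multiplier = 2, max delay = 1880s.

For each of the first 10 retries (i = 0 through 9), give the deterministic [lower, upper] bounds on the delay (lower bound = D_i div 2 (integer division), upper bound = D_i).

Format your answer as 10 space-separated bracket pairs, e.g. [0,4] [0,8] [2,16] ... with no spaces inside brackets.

Computing bounds per retry:
  i=0: D_i=min(100*2^0,1880)=100, bounds=[50,100]
  i=1: D_i=min(100*2^1,1880)=200, bounds=[100,200]
  i=2: D_i=min(100*2^2,1880)=400, bounds=[200,400]
  i=3: D_i=min(100*2^3,1880)=800, bounds=[400,800]
  i=4: D_i=min(100*2^4,1880)=1600, bounds=[800,1600]
  i=5: D_i=min(100*2^5,1880)=1880, bounds=[940,1880]
  i=6: D_i=min(100*2^6,1880)=1880, bounds=[940,1880]
  i=7: D_i=min(100*2^7,1880)=1880, bounds=[940,1880]
  i=8: D_i=min(100*2^8,1880)=1880, bounds=[940,1880]
  i=9: D_i=min(100*2^9,1880)=1880, bounds=[940,1880]

Answer: [50,100] [100,200] [200,400] [400,800] [800,1600] [940,1880] [940,1880] [940,1880] [940,1880] [940,1880]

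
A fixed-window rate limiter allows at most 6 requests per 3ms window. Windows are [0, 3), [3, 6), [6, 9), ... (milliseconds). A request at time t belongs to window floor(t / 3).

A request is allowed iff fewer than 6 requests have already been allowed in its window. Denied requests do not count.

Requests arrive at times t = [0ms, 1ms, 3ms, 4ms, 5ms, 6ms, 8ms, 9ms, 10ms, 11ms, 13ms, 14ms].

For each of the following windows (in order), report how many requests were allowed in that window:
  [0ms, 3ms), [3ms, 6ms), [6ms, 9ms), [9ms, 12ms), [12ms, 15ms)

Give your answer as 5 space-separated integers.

Processing requests:
  req#1 t=0ms (window 0): ALLOW
  req#2 t=1ms (window 0): ALLOW
  req#3 t=3ms (window 1): ALLOW
  req#4 t=4ms (window 1): ALLOW
  req#5 t=5ms (window 1): ALLOW
  req#6 t=6ms (window 2): ALLOW
  req#7 t=8ms (window 2): ALLOW
  req#8 t=9ms (window 3): ALLOW
  req#9 t=10ms (window 3): ALLOW
  req#10 t=11ms (window 3): ALLOW
  req#11 t=13ms (window 4): ALLOW
  req#12 t=14ms (window 4): ALLOW

Allowed counts by window: 2 3 2 3 2

Answer: 2 3 2 3 2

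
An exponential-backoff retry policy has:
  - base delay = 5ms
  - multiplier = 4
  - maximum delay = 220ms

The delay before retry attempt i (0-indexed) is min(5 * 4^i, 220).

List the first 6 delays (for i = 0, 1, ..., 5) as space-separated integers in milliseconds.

Computing each delay:
  i=0: min(5*4^0, 220) = 5
  i=1: min(5*4^1, 220) = 20
  i=2: min(5*4^2, 220) = 80
  i=3: min(5*4^3, 220) = 220
  i=4: min(5*4^4, 220) = 220
  i=5: min(5*4^5, 220) = 220

Answer: 5 20 80 220 220 220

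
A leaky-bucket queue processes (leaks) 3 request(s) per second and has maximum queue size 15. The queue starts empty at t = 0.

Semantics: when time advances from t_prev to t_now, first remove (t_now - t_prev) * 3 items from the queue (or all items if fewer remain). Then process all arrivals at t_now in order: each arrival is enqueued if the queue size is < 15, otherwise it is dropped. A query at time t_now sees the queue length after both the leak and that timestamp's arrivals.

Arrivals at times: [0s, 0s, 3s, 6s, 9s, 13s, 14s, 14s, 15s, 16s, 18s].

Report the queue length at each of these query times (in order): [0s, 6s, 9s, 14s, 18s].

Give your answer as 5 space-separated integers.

Answer: 2 1 1 2 1

Derivation:
Queue lengths at query times:
  query t=0s: backlog = 2
  query t=6s: backlog = 1
  query t=9s: backlog = 1
  query t=14s: backlog = 2
  query t=18s: backlog = 1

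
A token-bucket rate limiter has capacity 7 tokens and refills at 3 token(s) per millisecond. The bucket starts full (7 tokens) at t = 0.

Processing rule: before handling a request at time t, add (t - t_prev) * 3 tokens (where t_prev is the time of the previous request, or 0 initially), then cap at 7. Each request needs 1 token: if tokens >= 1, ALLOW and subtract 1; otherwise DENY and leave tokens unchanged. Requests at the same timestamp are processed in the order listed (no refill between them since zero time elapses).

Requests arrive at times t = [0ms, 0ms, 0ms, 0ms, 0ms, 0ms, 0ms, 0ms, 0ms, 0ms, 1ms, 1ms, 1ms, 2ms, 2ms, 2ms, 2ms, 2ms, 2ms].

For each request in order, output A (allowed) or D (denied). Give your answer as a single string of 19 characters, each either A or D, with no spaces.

Answer: AAAAAAADDDAAAAAADDD

Derivation:
Simulating step by step:
  req#1 t=0ms: ALLOW
  req#2 t=0ms: ALLOW
  req#3 t=0ms: ALLOW
  req#4 t=0ms: ALLOW
  req#5 t=0ms: ALLOW
  req#6 t=0ms: ALLOW
  req#7 t=0ms: ALLOW
  req#8 t=0ms: DENY
  req#9 t=0ms: DENY
  req#10 t=0ms: DENY
  req#11 t=1ms: ALLOW
  req#12 t=1ms: ALLOW
  req#13 t=1ms: ALLOW
  req#14 t=2ms: ALLOW
  req#15 t=2ms: ALLOW
  req#16 t=2ms: ALLOW
  req#17 t=2ms: DENY
  req#18 t=2ms: DENY
  req#19 t=2ms: DENY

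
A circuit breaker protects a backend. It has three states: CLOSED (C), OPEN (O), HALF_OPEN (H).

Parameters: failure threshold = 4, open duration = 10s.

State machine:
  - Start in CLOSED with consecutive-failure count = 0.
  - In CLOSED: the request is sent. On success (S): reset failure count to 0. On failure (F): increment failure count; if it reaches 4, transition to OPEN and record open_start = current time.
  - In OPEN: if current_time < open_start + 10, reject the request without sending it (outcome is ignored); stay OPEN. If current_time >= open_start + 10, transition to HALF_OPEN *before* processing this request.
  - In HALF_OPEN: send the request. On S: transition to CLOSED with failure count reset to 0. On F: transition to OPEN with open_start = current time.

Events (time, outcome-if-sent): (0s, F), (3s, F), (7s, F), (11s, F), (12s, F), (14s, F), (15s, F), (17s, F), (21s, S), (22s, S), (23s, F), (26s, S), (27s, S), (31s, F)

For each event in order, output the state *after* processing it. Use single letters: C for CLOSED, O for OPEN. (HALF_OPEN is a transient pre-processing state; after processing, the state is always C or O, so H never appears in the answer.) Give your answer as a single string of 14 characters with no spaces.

Answer: CCCOOOOOCCCCCC

Derivation:
State after each event:
  event#1 t=0s outcome=F: state=CLOSED
  event#2 t=3s outcome=F: state=CLOSED
  event#3 t=7s outcome=F: state=CLOSED
  event#4 t=11s outcome=F: state=OPEN
  event#5 t=12s outcome=F: state=OPEN
  event#6 t=14s outcome=F: state=OPEN
  event#7 t=15s outcome=F: state=OPEN
  event#8 t=17s outcome=F: state=OPEN
  event#9 t=21s outcome=S: state=CLOSED
  event#10 t=22s outcome=S: state=CLOSED
  event#11 t=23s outcome=F: state=CLOSED
  event#12 t=26s outcome=S: state=CLOSED
  event#13 t=27s outcome=S: state=CLOSED
  event#14 t=31s outcome=F: state=CLOSED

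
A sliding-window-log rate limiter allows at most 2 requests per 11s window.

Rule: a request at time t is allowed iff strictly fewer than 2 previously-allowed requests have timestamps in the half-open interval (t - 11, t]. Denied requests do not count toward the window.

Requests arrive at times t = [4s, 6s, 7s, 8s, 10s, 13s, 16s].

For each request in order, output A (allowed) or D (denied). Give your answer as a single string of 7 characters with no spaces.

Answer: AADDDDA

Derivation:
Tracking allowed requests in the window:
  req#1 t=4s: ALLOW
  req#2 t=6s: ALLOW
  req#3 t=7s: DENY
  req#4 t=8s: DENY
  req#5 t=10s: DENY
  req#6 t=13s: DENY
  req#7 t=16s: ALLOW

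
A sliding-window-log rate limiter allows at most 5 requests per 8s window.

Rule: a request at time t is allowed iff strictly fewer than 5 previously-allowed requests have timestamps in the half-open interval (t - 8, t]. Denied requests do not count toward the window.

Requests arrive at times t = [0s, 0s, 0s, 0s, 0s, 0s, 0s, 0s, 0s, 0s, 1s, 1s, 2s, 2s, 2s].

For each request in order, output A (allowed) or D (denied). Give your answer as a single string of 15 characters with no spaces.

Tracking allowed requests in the window:
  req#1 t=0s: ALLOW
  req#2 t=0s: ALLOW
  req#3 t=0s: ALLOW
  req#4 t=0s: ALLOW
  req#5 t=0s: ALLOW
  req#6 t=0s: DENY
  req#7 t=0s: DENY
  req#8 t=0s: DENY
  req#9 t=0s: DENY
  req#10 t=0s: DENY
  req#11 t=1s: DENY
  req#12 t=1s: DENY
  req#13 t=2s: DENY
  req#14 t=2s: DENY
  req#15 t=2s: DENY

Answer: AAAAADDDDDDDDDD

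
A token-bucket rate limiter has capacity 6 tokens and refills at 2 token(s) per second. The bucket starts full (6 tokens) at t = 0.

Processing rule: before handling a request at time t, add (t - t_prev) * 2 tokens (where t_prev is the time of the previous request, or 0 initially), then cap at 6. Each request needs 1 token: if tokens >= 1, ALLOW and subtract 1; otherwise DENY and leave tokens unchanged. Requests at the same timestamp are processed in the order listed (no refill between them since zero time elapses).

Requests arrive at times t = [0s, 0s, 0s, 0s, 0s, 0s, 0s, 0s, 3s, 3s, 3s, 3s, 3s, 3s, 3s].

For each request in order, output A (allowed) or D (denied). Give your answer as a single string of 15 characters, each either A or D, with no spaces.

Simulating step by step:
  req#1 t=0s: ALLOW
  req#2 t=0s: ALLOW
  req#3 t=0s: ALLOW
  req#4 t=0s: ALLOW
  req#5 t=0s: ALLOW
  req#6 t=0s: ALLOW
  req#7 t=0s: DENY
  req#8 t=0s: DENY
  req#9 t=3s: ALLOW
  req#10 t=3s: ALLOW
  req#11 t=3s: ALLOW
  req#12 t=3s: ALLOW
  req#13 t=3s: ALLOW
  req#14 t=3s: ALLOW
  req#15 t=3s: DENY

Answer: AAAAAADDAAAAAAD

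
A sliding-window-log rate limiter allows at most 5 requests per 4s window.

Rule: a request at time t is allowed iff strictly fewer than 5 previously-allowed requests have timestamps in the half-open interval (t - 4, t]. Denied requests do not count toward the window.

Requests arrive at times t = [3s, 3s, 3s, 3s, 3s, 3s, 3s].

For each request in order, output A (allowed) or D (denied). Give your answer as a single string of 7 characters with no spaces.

Answer: AAAAADD

Derivation:
Tracking allowed requests in the window:
  req#1 t=3s: ALLOW
  req#2 t=3s: ALLOW
  req#3 t=3s: ALLOW
  req#4 t=3s: ALLOW
  req#5 t=3s: ALLOW
  req#6 t=3s: DENY
  req#7 t=3s: DENY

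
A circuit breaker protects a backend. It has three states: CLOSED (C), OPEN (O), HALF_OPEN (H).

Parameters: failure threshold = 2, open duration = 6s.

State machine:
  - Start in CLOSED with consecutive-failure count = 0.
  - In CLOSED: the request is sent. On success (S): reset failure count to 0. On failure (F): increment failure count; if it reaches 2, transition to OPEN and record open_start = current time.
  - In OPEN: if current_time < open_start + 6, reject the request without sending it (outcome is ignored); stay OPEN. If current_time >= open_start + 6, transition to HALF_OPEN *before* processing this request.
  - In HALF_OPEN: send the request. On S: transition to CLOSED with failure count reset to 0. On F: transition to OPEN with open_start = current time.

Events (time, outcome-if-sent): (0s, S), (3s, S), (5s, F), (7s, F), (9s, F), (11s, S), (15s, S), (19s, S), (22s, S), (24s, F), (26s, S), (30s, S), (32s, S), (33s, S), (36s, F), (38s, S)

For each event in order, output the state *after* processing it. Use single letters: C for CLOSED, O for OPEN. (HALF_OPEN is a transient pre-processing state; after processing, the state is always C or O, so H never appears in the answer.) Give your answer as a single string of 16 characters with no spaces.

State after each event:
  event#1 t=0s outcome=S: state=CLOSED
  event#2 t=3s outcome=S: state=CLOSED
  event#3 t=5s outcome=F: state=CLOSED
  event#4 t=7s outcome=F: state=OPEN
  event#5 t=9s outcome=F: state=OPEN
  event#6 t=11s outcome=S: state=OPEN
  event#7 t=15s outcome=S: state=CLOSED
  event#8 t=19s outcome=S: state=CLOSED
  event#9 t=22s outcome=S: state=CLOSED
  event#10 t=24s outcome=F: state=CLOSED
  event#11 t=26s outcome=S: state=CLOSED
  event#12 t=30s outcome=S: state=CLOSED
  event#13 t=32s outcome=S: state=CLOSED
  event#14 t=33s outcome=S: state=CLOSED
  event#15 t=36s outcome=F: state=CLOSED
  event#16 t=38s outcome=S: state=CLOSED

Answer: CCCOOOCCCCCCCCCC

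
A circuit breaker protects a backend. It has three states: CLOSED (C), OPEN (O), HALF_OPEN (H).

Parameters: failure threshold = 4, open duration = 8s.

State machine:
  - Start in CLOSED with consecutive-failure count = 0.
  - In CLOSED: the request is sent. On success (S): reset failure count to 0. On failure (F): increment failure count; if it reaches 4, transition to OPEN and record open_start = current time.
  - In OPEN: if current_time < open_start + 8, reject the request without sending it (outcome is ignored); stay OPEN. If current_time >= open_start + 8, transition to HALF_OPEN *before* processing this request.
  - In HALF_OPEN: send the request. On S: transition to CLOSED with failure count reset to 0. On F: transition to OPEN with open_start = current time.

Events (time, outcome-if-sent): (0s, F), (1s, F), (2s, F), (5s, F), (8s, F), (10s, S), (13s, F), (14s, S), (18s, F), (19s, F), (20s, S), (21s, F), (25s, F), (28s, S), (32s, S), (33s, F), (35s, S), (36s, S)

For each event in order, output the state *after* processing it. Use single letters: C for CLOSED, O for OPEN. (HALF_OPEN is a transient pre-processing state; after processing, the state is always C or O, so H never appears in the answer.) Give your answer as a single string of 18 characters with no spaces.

Answer: CCCOOOOOOOOOOOCCCC

Derivation:
State after each event:
  event#1 t=0s outcome=F: state=CLOSED
  event#2 t=1s outcome=F: state=CLOSED
  event#3 t=2s outcome=F: state=CLOSED
  event#4 t=5s outcome=F: state=OPEN
  event#5 t=8s outcome=F: state=OPEN
  event#6 t=10s outcome=S: state=OPEN
  event#7 t=13s outcome=F: state=OPEN
  event#8 t=14s outcome=S: state=OPEN
  event#9 t=18s outcome=F: state=OPEN
  event#10 t=19s outcome=F: state=OPEN
  event#11 t=20s outcome=S: state=OPEN
  event#12 t=21s outcome=F: state=OPEN
  event#13 t=25s outcome=F: state=OPEN
  event#14 t=28s outcome=S: state=OPEN
  event#15 t=32s outcome=S: state=CLOSED
  event#16 t=33s outcome=F: state=CLOSED
  event#17 t=35s outcome=S: state=CLOSED
  event#18 t=36s outcome=S: state=CLOSED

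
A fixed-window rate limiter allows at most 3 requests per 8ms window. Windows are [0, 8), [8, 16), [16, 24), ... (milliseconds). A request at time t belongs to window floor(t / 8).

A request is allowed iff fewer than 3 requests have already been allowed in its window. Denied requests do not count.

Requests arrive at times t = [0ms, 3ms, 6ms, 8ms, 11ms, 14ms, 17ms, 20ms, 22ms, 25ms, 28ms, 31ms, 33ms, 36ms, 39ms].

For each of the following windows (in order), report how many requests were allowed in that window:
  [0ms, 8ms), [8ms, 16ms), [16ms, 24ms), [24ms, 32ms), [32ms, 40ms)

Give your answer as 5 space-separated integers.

Answer: 3 3 3 3 3

Derivation:
Processing requests:
  req#1 t=0ms (window 0): ALLOW
  req#2 t=3ms (window 0): ALLOW
  req#3 t=6ms (window 0): ALLOW
  req#4 t=8ms (window 1): ALLOW
  req#5 t=11ms (window 1): ALLOW
  req#6 t=14ms (window 1): ALLOW
  req#7 t=17ms (window 2): ALLOW
  req#8 t=20ms (window 2): ALLOW
  req#9 t=22ms (window 2): ALLOW
  req#10 t=25ms (window 3): ALLOW
  req#11 t=28ms (window 3): ALLOW
  req#12 t=31ms (window 3): ALLOW
  req#13 t=33ms (window 4): ALLOW
  req#14 t=36ms (window 4): ALLOW
  req#15 t=39ms (window 4): ALLOW

Allowed counts by window: 3 3 3 3 3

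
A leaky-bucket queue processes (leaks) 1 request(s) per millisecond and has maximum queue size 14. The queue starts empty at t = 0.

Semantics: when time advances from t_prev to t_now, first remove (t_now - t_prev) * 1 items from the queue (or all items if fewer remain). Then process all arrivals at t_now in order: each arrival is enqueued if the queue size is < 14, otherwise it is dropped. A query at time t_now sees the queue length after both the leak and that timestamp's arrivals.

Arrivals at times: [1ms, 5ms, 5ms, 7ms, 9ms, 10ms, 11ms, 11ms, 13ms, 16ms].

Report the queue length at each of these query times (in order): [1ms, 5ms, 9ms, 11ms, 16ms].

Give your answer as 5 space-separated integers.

Answer: 1 2 1 2 1

Derivation:
Queue lengths at query times:
  query t=1ms: backlog = 1
  query t=5ms: backlog = 2
  query t=9ms: backlog = 1
  query t=11ms: backlog = 2
  query t=16ms: backlog = 1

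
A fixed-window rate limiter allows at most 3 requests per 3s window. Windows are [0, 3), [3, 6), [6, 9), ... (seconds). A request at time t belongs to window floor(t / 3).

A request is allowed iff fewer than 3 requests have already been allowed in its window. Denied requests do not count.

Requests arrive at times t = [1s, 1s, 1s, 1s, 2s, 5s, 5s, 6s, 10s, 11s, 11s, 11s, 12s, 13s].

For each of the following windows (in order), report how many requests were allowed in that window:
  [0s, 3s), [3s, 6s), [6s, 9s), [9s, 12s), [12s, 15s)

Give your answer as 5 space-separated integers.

Answer: 3 2 1 3 2

Derivation:
Processing requests:
  req#1 t=1s (window 0): ALLOW
  req#2 t=1s (window 0): ALLOW
  req#3 t=1s (window 0): ALLOW
  req#4 t=1s (window 0): DENY
  req#5 t=2s (window 0): DENY
  req#6 t=5s (window 1): ALLOW
  req#7 t=5s (window 1): ALLOW
  req#8 t=6s (window 2): ALLOW
  req#9 t=10s (window 3): ALLOW
  req#10 t=11s (window 3): ALLOW
  req#11 t=11s (window 3): ALLOW
  req#12 t=11s (window 3): DENY
  req#13 t=12s (window 4): ALLOW
  req#14 t=13s (window 4): ALLOW

Allowed counts by window: 3 2 1 3 2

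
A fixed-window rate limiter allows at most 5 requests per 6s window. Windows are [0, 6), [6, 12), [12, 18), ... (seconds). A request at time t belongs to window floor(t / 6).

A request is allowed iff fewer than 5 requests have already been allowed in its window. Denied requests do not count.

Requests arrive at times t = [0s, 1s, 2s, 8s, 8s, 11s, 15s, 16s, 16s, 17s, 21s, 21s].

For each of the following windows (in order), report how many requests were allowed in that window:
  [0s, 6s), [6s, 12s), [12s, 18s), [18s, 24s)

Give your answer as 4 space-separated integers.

Answer: 3 3 4 2

Derivation:
Processing requests:
  req#1 t=0s (window 0): ALLOW
  req#2 t=1s (window 0): ALLOW
  req#3 t=2s (window 0): ALLOW
  req#4 t=8s (window 1): ALLOW
  req#5 t=8s (window 1): ALLOW
  req#6 t=11s (window 1): ALLOW
  req#7 t=15s (window 2): ALLOW
  req#8 t=16s (window 2): ALLOW
  req#9 t=16s (window 2): ALLOW
  req#10 t=17s (window 2): ALLOW
  req#11 t=21s (window 3): ALLOW
  req#12 t=21s (window 3): ALLOW

Allowed counts by window: 3 3 4 2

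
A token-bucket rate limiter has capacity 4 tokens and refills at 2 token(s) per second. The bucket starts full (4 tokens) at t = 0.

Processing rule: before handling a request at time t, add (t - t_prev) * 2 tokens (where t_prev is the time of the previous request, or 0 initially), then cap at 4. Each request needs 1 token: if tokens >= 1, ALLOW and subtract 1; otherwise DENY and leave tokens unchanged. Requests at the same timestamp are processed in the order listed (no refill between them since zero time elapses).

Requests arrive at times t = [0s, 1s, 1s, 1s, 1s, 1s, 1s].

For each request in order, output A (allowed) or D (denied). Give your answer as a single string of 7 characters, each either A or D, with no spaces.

Simulating step by step:
  req#1 t=0s: ALLOW
  req#2 t=1s: ALLOW
  req#3 t=1s: ALLOW
  req#4 t=1s: ALLOW
  req#5 t=1s: ALLOW
  req#6 t=1s: DENY
  req#7 t=1s: DENY

Answer: AAAAADD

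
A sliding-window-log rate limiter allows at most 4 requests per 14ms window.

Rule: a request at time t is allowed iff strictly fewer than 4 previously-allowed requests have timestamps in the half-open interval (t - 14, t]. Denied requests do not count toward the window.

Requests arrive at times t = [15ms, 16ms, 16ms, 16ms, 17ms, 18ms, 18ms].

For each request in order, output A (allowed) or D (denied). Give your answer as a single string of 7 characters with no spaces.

Tracking allowed requests in the window:
  req#1 t=15ms: ALLOW
  req#2 t=16ms: ALLOW
  req#3 t=16ms: ALLOW
  req#4 t=16ms: ALLOW
  req#5 t=17ms: DENY
  req#6 t=18ms: DENY
  req#7 t=18ms: DENY

Answer: AAAADDD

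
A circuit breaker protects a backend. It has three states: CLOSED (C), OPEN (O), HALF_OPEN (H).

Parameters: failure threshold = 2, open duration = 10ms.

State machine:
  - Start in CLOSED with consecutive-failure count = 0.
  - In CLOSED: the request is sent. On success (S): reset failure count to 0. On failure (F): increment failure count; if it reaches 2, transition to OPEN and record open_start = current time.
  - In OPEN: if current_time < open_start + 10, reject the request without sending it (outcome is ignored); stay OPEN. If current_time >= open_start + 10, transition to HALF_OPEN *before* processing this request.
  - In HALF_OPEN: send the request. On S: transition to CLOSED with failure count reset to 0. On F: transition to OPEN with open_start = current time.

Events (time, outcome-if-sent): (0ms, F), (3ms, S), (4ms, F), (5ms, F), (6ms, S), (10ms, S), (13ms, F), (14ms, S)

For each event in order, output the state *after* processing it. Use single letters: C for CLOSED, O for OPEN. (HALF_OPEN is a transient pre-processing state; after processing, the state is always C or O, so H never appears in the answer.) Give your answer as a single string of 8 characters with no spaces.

State after each event:
  event#1 t=0ms outcome=F: state=CLOSED
  event#2 t=3ms outcome=S: state=CLOSED
  event#3 t=4ms outcome=F: state=CLOSED
  event#4 t=5ms outcome=F: state=OPEN
  event#5 t=6ms outcome=S: state=OPEN
  event#6 t=10ms outcome=S: state=OPEN
  event#7 t=13ms outcome=F: state=OPEN
  event#8 t=14ms outcome=S: state=OPEN

Answer: CCCOOOOO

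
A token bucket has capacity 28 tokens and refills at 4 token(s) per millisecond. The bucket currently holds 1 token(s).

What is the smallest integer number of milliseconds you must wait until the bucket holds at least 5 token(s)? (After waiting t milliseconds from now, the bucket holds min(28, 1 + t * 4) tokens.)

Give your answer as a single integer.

Answer: 1

Derivation:
Need 1 + t * 4 >= 5, so t >= 4/4.
Smallest integer t = ceil(4/4) = 1.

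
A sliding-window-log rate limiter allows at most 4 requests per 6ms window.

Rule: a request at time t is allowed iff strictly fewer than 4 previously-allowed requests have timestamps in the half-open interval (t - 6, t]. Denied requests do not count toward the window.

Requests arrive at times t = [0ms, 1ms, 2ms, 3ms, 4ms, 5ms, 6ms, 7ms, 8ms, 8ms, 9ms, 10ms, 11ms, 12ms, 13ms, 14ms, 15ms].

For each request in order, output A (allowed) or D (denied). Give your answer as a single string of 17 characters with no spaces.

Tracking allowed requests in the window:
  req#1 t=0ms: ALLOW
  req#2 t=1ms: ALLOW
  req#3 t=2ms: ALLOW
  req#4 t=3ms: ALLOW
  req#5 t=4ms: DENY
  req#6 t=5ms: DENY
  req#7 t=6ms: ALLOW
  req#8 t=7ms: ALLOW
  req#9 t=8ms: ALLOW
  req#10 t=8ms: DENY
  req#11 t=9ms: ALLOW
  req#12 t=10ms: DENY
  req#13 t=11ms: DENY
  req#14 t=12ms: ALLOW
  req#15 t=13ms: ALLOW
  req#16 t=14ms: ALLOW
  req#17 t=15ms: ALLOW

Answer: AAAADDAAADADDAAAA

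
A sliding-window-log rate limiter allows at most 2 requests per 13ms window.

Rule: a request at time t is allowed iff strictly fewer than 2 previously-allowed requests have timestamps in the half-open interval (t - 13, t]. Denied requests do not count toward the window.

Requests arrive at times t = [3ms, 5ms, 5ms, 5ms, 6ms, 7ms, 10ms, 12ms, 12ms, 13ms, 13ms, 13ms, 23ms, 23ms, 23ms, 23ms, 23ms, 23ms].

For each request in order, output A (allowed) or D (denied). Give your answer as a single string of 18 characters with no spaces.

Tracking allowed requests in the window:
  req#1 t=3ms: ALLOW
  req#2 t=5ms: ALLOW
  req#3 t=5ms: DENY
  req#4 t=5ms: DENY
  req#5 t=6ms: DENY
  req#6 t=7ms: DENY
  req#7 t=10ms: DENY
  req#8 t=12ms: DENY
  req#9 t=12ms: DENY
  req#10 t=13ms: DENY
  req#11 t=13ms: DENY
  req#12 t=13ms: DENY
  req#13 t=23ms: ALLOW
  req#14 t=23ms: ALLOW
  req#15 t=23ms: DENY
  req#16 t=23ms: DENY
  req#17 t=23ms: DENY
  req#18 t=23ms: DENY

Answer: AADDDDDDDDDDAADDDD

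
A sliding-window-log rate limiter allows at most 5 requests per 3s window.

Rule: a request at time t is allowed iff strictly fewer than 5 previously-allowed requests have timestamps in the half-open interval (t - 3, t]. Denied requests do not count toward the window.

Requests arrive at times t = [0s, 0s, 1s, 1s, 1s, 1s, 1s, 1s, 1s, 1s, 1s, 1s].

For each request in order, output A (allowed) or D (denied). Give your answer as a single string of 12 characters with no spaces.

Answer: AAAAADDDDDDD

Derivation:
Tracking allowed requests in the window:
  req#1 t=0s: ALLOW
  req#2 t=0s: ALLOW
  req#3 t=1s: ALLOW
  req#4 t=1s: ALLOW
  req#5 t=1s: ALLOW
  req#6 t=1s: DENY
  req#7 t=1s: DENY
  req#8 t=1s: DENY
  req#9 t=1s: DENY
  req#10 t=1s: DENY
  req#11 t=1s: DENY
  req#12 t=1s: DENY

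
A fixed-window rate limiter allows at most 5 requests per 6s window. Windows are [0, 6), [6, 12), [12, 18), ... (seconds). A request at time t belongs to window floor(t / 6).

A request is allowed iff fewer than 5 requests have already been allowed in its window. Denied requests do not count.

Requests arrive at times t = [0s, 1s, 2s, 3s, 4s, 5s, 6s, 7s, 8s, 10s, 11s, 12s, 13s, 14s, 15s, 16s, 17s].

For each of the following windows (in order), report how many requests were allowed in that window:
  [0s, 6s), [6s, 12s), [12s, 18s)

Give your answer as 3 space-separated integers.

Processing requests:
  req#1 t=0s (window 0): ALLOW
  req#2 t=1s (window 0): ALLOW
  req#3 t=2s (window 0): ALLOW
  req#4 t=3s (window 0): ALLOW
  req#5 t=4s (window 0): ALLOW
  req#6 t=5s (window 0): DENY
  req#7 t=6s (window 1): ALLOW
  req#8 t=7s (window 1): ALLOW
  req#9 t=8s (window 1): ALLOW
  req#10 t=10s (window 1): ALLOW
  req#11 t=11s (window 1): ALLOW
  req#12 t=12s (window 2): ALLOW
  req#13 t=13s (window 2): ALLOW
  req#14 t=14s (window 2): ALLOW
  req#15 t=15s (window 2): ALLOW
  req#16 t=16s (window 2): ALLOW
  req#17 t=17s (window 2): DENY

Allowed counts by window: 5 5 5

Answer: 5 5 5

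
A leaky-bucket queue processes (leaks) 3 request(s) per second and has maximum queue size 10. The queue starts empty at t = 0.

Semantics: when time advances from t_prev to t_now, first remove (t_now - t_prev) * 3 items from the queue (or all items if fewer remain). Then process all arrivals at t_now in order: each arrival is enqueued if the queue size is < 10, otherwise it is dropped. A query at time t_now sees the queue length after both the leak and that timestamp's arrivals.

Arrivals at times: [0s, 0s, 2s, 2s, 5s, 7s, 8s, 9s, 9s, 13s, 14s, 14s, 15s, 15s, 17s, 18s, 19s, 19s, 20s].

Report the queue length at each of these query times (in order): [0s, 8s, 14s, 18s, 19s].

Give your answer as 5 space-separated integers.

Answer: 2 1 2 1 2

Derivation:
Queue lengths at query times:
  query t=0s: backlog = 2
  query t=8s: backlog = 1
  query t=14s: backlog = 2
  query t=18s: backlog = 1
  query t=19s: backlog = 2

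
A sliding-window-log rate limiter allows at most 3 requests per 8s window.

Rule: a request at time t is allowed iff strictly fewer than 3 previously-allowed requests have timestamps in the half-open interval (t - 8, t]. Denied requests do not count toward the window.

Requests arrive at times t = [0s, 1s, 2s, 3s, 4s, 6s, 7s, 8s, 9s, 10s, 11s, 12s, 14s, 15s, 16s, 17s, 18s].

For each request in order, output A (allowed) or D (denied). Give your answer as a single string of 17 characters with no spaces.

Answer: AAADDDDAAADDDDAAA

Derivation:
Tracking allowed requests in the window:
  req#1 t=0s: ALLOW
  req#2 t=1s: ALLOW
  req#3 t=2s: ALLOW
  req#4 t=3s: DENY
  req#5 t=4s: DENY
  req#6 t=6s: DENY
  req#7 t=7s: DENY
  req#8 t=8s: ALLOW
  req#9 t=9s: ALLOW
  req#10 t=10s: ALLOW
  req#11 t=11s: DENY
  req#12 t=12s: DENY
  req#13 t=14s: DENY
  req#14 t=15s: DENY
  req#15 t=16s: ALLOW
  req#16 t=17s: ALLOW
  req#17 t=18s: ALLOW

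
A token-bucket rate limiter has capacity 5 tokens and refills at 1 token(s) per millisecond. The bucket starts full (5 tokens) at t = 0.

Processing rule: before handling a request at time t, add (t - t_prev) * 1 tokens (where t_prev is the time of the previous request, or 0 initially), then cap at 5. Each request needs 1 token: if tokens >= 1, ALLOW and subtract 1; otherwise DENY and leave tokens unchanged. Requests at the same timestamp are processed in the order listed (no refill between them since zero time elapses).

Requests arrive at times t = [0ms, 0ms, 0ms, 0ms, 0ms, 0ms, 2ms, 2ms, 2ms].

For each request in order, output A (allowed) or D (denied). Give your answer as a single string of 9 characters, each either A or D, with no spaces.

Simulating step by step:
  req#1 t=0ms: ALLOW
  req#2 t=0ms: ALLOW
  req#3 t=0ms: ALLOW
  req#4 t=0ms: ALLOW
  req#5 t=0ms: ALLOW
  req#6 t=0ms: DENY
  req#7 t=2ms: ALLOW
  req#8 t=2ms: ALLOW
  req#9 t=2ms: DENY

Answer: AAAAADAAD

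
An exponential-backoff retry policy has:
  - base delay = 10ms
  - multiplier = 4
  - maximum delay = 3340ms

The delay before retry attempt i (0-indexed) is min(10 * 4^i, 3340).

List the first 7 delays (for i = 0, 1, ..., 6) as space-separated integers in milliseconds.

Computing each delay:
  i=0: min(10*4^0, 3340) = 10
  i=1: min(10*4^1, 3340) = 40
  i=2: min(10*4^2, 3340) = 160
  i=3: min(10*4^3, 3340) = 640
  i=4: min(10*4^4, 3340) = 2560
  i=5: min(10*4^5, 3340) = 3340
  i=6: min(10*4^6, 3340) = 3340

Answer: 10 40 160 640 2560 3340 3340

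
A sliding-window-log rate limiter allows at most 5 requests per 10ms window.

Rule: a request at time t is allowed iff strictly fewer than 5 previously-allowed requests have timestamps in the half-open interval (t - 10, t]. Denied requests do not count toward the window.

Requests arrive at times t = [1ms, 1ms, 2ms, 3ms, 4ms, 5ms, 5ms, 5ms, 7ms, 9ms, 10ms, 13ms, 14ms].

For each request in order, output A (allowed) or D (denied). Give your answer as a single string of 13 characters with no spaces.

Tracking allowed requests in the window:
  req#1 t=1ms: ALLOW
  req#2 t=1ms: ALLOW
  req#3 t=2ms: ALLOW
  req#4 t=3ms: ALLOW
  req#5 t=4ms: ALLOW
  req#6 t=5ms: DENY
  req#7 t=5ms: DENY
  req#8 t=5ms: DENY
  req#9 t=7ms: DENY
  req#10 t=9ms: DENY
  req#11 t=10ms: DENY
  req#12 t=13ms: ALLOW
  req#13 t=14ms: ALLOW

Answer: AAAAADDDDDDAA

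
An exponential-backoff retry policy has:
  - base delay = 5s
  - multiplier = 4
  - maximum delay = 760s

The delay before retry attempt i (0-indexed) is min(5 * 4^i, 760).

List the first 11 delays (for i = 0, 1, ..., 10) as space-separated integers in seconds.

Answer: 5 20 80 320 760 760 760 760 760 760 760

Derivation:
Computing each delay:
  i=0: min(5*4^0, 760) = 5
  i=1: min(5*4^1, 760) = 20
  i=2: min(5*4^2, 760) = 80
  i=3: min(5*4^3, 760) = 320
  i=4: min(5*4^4, 760) = 760
  i=5: min(5*4^5, 760) = 760
  i=6: min(5*4^6, 760) = 760
  i=7: min(5*4^7, 760) = 760
  i=8: min(5*4^8, 760) = 760
  i=9: min(5*4^9, 760) = 760
  i=10: min(5*4^10, 760) = 760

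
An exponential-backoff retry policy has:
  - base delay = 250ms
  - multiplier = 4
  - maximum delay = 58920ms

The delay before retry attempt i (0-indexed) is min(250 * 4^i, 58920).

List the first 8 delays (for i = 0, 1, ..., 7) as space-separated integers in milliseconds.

Answer: 250 1000 4000 16000 58920 58920 58920 58920

Derivation:
Computing each delay:
  i=0: min(250*4^0, 58920) = 250
  i=1: min(250*4^1, 58920) = 1000
  i=2: min(250*4^2, 58920) = 4000
  i=3: min(250*4^3, 58920) = 16000
  i=4: min(250*4^4, 58920) = 58920
  i=5: min(250*4^5, 58920) = 58920
  i=6: min(250*4^6, 58920) = 58920
  i=7: min(250*4^7, 58920) = 58920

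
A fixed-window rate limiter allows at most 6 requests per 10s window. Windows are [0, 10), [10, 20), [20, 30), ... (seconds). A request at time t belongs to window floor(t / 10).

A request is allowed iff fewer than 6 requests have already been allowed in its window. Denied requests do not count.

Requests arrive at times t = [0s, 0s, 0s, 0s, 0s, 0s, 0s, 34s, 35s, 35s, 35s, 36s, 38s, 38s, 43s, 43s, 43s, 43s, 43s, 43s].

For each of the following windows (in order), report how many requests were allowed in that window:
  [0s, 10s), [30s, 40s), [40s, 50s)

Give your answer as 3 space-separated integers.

Answer: 6 6 6

Derivation:
Processing requests:
  req#1 t=0s (window 0): ALLOW
  req#2 t=0s (window 0): ALLOW
  req#3 t=0s (window 0): ALLOW
  req#4 t=0s (window 0): ALLOW
  req#5 t=0s (window 0): ALLOW
  req#6 t=0s (window 0): ALLOW
  req#7 t=0s (window 0): DENY
  req#8 t=34s (window 3): ALLOW
  req#9 t=35s (window 3): ALLOW
  req#10 t=35s (window 3): ALLOW
  req#11 t=35s (window 3): ALLOW
  req#12 t=36s (window 3): ALLOW
  req#13 t=38s (window 3): ALLOW
  req#14 t=38s (window 3): DENY
  req#15 t=43s (window 4): ALLOW
  req#16 t=43s (window 4): ALLOW
  req#17 t=43s (window 4): ALLOW
  req#18 t=43s (window 4): ALLOW
  req#19 t=43s (window 4): ALLOW
  req#20 t=43s (window 4): ALLOW

Allowed counts by window: 6 6 6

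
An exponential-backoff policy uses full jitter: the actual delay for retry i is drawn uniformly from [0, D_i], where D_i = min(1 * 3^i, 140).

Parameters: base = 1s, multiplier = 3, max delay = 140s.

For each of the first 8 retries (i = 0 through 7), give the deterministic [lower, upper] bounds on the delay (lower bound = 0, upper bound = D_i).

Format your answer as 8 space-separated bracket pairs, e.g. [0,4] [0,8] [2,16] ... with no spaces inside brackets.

Computing bounds per retry:
  i=0: D_i=min(1*3^0,140)=1, bounds=[0,1]
  i=1: D_i=min(1*3^1,140)=3, bounds=[0,3]
  i=2: D_i=min(1*3^2,140)=9, bounds=[0,9]
  i=3: D_i=min(1*3^3,140)=27, bounds=[0,27]
  i=4: D_i=min(1*3^4,140)=81, bounds=[0,81]
  i=5: D_i=min(1*3^5,140)=140, bounds=[0,140]
  i=6: D_i=min(1*3^6,140)=140, bounds=[0,140]
  i=7: D_i=min(1*3^7,140)=140, bounds=[0,140]

Answer: [0,1] [0,3] [0,9] [0,27] [0,81] [0,140] [0,140] [0,140]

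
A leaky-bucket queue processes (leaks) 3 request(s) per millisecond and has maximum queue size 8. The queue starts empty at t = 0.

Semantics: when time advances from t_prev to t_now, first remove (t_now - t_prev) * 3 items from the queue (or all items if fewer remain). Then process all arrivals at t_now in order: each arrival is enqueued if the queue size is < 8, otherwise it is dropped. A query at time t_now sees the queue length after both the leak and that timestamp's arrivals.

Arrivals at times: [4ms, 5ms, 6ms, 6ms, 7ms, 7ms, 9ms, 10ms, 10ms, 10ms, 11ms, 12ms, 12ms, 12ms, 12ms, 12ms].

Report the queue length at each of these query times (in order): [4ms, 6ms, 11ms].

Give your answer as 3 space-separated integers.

Queue lengths at query times:
  query t=4ms: backlog = 1
  query t=6ms: backlog = 2
  query t=11ms: backlog = 1

Answer: 1 2 1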